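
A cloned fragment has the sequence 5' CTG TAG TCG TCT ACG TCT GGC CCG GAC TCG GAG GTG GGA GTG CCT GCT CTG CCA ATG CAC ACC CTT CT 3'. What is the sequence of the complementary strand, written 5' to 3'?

Pairing A↔T and G↔C gives GACATCAGCAGATGCAGACCGGGCCTGAGCCTCCACCCTCACGGACGAGACGGTTACGTGTGGGAAGA, running 3'→5'. Reverse for the 5'→3' convention.

5'-AGAAGGGTGTGCATTGGCAGAGCAGGCACTCCCACCTCCGAGTCCGGGCCAGACGTAGACGACTACAG-3'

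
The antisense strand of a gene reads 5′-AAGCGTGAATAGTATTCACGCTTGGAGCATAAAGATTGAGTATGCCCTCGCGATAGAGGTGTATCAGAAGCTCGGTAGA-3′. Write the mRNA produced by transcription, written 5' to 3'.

5'-UCUACCGAGCUUCUGAUACACCUCUAUCGCGAGGGCAUACUCAAUCUUUAUGCUCCAAGCGUGAAUACUAUUCACGCUU-3'

RNA polymerase reads the template 3'→5' and synthesizes mRNA 5'→3' by base-pairing (A→U, T→A, G↔C). The complement of the template is TTCGCACTTATCATAAGTGCGAACCTCGTATTTCTAACTCATACGGGAGCGCTATCTCCACATAGTCTTCGAGCCATCT; antiparallel, so 5'→3' the coding strand is TCTACCGAGCTTCTGATACACCTCTATCGCGAGGGCATACTCAATCTTTATGCTCCAAGCGTGAATACTATTCACGCTT. Replace T with U for the mRNA.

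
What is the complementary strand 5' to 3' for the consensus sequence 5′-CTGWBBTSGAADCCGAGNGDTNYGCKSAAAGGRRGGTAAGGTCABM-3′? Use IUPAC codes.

Standard pairs A↔T, G↔C; ambiguity codes pair R↔Y, M↔K, W↔W, S↔S, B↔V, D↔H, N↔N. Complement (GACWVVASCTTHGGCTCNCHANRCGMSTTTCCYYCCATTCCAGTVK), then reverse for 5'→3'.

5'-KVTGACCTTACCYYCCTTTSMGCRNAHCNCTCGGHTTCSAVVWCAG-3'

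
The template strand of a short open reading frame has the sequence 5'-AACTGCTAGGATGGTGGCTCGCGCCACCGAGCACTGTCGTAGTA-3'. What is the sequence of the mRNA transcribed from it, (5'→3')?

5'-UACUACGACAGUGCUCGGUGGCGCGAGCCACCAUCCUAGCAGUU-3'

The mRNA has the sequence of the coding strand (reverse complement of the template) with T→U. Reverse complement of AACTGCTAGGATGGTGGCTCGCGCCACCGAGCACTGTCGTAGTA is TACTACGACAGTGCTCGGTGGCGCGAGCCACCATCCTAGCAGTT; then T→U.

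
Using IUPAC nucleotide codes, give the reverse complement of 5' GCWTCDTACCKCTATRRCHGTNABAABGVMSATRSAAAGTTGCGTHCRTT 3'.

5'-AAYGDACGCAACTTTSYATSKBCVTTVTNACDGYYATAGMGGTAHGAWGC-3'

Standard pairs A↔T, G↔C; ambiguity codes pair R↔Y, M↔K, W↔W, S↔S, B↔V, D↔H, N↔N. Complement (CGWAGHATGGMGATAYYGDCANTVTTVCBKSTAYSTTTCAACGCADGYAA), then reverse for 5'→3'.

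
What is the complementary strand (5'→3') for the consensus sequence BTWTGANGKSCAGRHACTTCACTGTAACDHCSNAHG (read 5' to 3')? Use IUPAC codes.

Standard pairs A↔T, G↔C; ambiguity codes pair R↔Y, K↔M, W↔W, S↔S, B↔V, D↔H, N↔N. Complement (VAWACTNCMSGTCYDTGAAGTGACATTGHDGSNTDC), then reverse for 5'→3'.

5'-CDTNSGDHGTTACAGTGAAGTDYCTGSMCNTCAWAV-3'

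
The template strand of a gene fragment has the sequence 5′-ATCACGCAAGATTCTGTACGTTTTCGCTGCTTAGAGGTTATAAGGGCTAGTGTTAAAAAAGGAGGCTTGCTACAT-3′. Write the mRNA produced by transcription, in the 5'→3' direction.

The mRNA has the sequence of the coding strand (reverse complement of the template) with T→U. Reverse complement of ATCACGCAAGATTCTGTACGTTTTCGCTGCTTAGAGGTTATAAGGGCTAGTGTTAAAAAAGGAGGCTTGCTACAT is ATGTAGCAAGCCTCCTTTTTTAACACTAGCCCTTATAACCTCTAAGCAGCGAAAACGTACAGAATCTTGCGTGAT; then T→U.

5'-AUGUAGCAAGCCUCCUUUUUUAACACUAGCCCUUAUAACCUCUAAGCAGCGAAAACGUACAGAAUCUUGCGUGAU-3'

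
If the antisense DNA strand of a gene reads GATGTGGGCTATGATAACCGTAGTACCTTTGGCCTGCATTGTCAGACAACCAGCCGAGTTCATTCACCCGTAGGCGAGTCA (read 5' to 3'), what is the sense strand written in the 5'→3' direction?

The coding strand is complementary and antiparallel to the template: take the complement (A↔T, G↔C) and reverse.

5′-TGACTCGCCTACGGGTGAATGAACTCGGCTGGTTGTCTGACAATGCAGGCCAAAGGTACTACGGTTATCATAGCCCACATC-3′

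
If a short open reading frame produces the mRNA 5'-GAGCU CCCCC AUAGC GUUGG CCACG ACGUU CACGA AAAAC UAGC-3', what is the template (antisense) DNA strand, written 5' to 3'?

5'-GCTAGTTTTTCGTGAACGTCGTGGCCAACGCTATGGGGGAGCTC-3'

Replace U with T to get the coding DNA strand: GAGCTCCCCCATAGCGTTGGCCACGACGTTCACGAAAAACTAGC. The template strand is its reverse complement (complement CTCGAGGGGGTATCGCAACCGGTGCTGCAAGTGCTTTTTGATCG, then reverse).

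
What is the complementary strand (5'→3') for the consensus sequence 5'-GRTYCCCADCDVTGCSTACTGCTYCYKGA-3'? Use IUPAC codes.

Standard pairs A↔T, G↔C; ambiguity codes pair R↔Y, K↔M, S↔S, D↔H, V↔B. Complement (CYARGGGTHGHBACGSATGACGARGRMCT), then reverse for 5'→3'.

5'-TCMRGRAGCAGTASGCABHGHTGGGRAYC-3'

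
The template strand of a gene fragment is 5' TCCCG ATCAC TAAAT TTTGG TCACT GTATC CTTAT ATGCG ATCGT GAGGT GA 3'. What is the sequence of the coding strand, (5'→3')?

The coding strand is complementary and antiparallel to the template: take the complement (A↔T, G↔C) and reverse.

5'-TCACCTCACGATCGCATATAAGGATACAGTGACCAAAATTTAGTGATCGGGA-3'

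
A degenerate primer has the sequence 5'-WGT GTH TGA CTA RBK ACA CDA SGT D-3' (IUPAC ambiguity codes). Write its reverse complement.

Standard pairs A↔T, G↔C; ambiguity codes pair R↔Y, K↔M, W↔W, S↔S, B↔V, D↔H. Complement (WCACADACTGATYVMTGTGHTSCAH), then reverse for 5'→3'.

5'-HACSTHGTGTMVYTAGTCADACACW-3'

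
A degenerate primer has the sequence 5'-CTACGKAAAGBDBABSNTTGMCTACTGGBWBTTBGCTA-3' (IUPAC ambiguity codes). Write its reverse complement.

5'-TAGCVAAVWVCCAGTAGKCAANSVTVHVCTTTMCGTAG-3'

Standard pairs A↔T, G↔C; ambiguity codes pair M↔K, W↔W, S↔S, B↔V, D↔H, N↔N. Complement (GATGCMTTTCVHVTVSNAACKGATGACCVWVAAVCGAT), then reverse for 5'→3'.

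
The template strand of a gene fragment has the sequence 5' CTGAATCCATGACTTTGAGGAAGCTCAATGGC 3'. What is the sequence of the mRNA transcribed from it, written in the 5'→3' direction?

The mRNA has the sequence of the coding strand (reverse complement of the template) with T→U. Reverse complement of CTGAATCCATGACTTTGAGGAAGCTCAATGGC is GCCATTGAGCTTCCTCAAAGTCATGGATTCAG; then T→U.

5'-GCCAUUGAGCUUCCUCAAAGUCAUGGAUUCAG-3'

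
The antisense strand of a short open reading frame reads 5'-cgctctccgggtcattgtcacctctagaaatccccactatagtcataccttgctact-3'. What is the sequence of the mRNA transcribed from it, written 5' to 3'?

5'-AGUAGCAAGGUAUGACUAUAGUGGGGAUUUCUAGAGGUGACAAUGACCCGGAGAGCG-3'

The mRNA has the sequence of the coding strand (reverse complement of the template) with T→U. Reverse complement of CGCTCTCCGGGTCATTGTCACCTCTAGAAATCCCCACTATAGTCATACCTTGCTACT is AGTAGCAAGGTATGACTATAGTGGGGATTTCTAGAGGTGACAATGACCCGGAGAGCG; then T→U.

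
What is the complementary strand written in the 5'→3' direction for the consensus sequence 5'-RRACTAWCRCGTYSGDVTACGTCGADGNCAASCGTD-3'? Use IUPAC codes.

5'-HACGSTTGNCHTCGACGTABHCSRACGYGWTAGTYY-3'

Standard pairs A↔T, G↔C; ambiguity codes pair R↔Y, W↔W, S↔S, D↔H, V↔B, N↔N. Complement (YYTGATWGYGCARSCHBATGCAGCTHCNGTTSGCAH), then reverse for 5'→3'.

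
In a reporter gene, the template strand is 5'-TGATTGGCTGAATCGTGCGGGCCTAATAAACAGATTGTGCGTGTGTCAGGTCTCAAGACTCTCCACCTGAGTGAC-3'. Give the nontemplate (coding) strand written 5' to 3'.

The coding strand is complementary and antiparallel to the template: take the complement (A↔T, G↔C) and reverse.

5'-GTCACTCAGGTGGAGAGTCTTGAGACCTGACACACGCACAATCTGTTTATTAGGCCCGCACGATTCAGCCAATCA-3'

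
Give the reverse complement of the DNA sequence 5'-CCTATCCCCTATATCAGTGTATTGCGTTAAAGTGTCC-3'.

5'-GGACACTTTAACGCAATACACTGATATAGGGGATAGG-3'

Reading the sequence 3'→5' and pairing each base (A↔T, G↔C) gives the reverse complement directly.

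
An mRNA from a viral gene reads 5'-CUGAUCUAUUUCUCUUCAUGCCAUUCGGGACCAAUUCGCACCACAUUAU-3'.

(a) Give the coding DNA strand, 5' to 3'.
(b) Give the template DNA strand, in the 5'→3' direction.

(a) 5'-CTGATCTATTTCTCTTCATGCCATTCGGGACCAATTCGCACCACATTAT-3'
(b) 5'-ATAATGTGGTGCGAATTGGTCCCGAATGGCATGAAGAGAAATAGATCAG-3'

(a) The coding strand matches the mRNA with U→T.
(b) The template strand is the reverse complement of the coding strand.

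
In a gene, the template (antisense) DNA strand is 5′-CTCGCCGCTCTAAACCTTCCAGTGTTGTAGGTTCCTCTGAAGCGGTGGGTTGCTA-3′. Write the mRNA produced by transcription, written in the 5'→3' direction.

The mRNA has the sequence of the coding strand (reverse complement of the template) with T→U. Reverse complement of CTCGCCGCTCTAAACCTTCCAGTGTTGTAGGTTCCTCTGAAGCGGTGGGTTGCTA is TAGCAACCCACCGCTTCAGAGGAACCTACAACACTGGAAGGTTTAGAGCGGCGAG; then T→U.

5'-UAGCAACCCACCGCUUCAGAGGAACCUACAACACUGGAAGGUUUAGAGCGGCGAG-3'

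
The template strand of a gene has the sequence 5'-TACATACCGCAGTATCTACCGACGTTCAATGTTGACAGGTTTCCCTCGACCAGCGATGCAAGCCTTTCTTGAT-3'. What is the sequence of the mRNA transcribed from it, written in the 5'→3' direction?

5'-AUCAAGAAAGGCUUGCAUCGCUGGUCGAGGGAAACCUGUCAACAUUGAACGUCGGUAGAUACUGCGGUAUGUA-3'

RNA polymerase reads the template 3'→5' and synthesizes mRNA 5'→3' by base-pairing (A→U, T→A, G↔C). The complement of the template is ATGTATGGCGTCATAGATGGCTGCAAGTTACAACTGTCCAAAGGGAGCTGGTCGCTACGTTCGGAAAGAACTA; antiparallel, so 5'→3' the coding strand is ATCAAGAAAGGCTTGCATCGCTGGTCGAGGGAAACCTGTCAACATTGAACGTCGGTAGATACTGCGGTATGTA. Replace T with U for the mRNA.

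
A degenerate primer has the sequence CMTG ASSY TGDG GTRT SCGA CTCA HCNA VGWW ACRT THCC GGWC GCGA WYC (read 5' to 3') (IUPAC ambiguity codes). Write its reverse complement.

Standard pairs A↔T, G↔C; ambiguity codes pair R↔Y, M↔K, W↔W, S↔S, D↔H, V↔B, N↔N. Complement (GKACTSSRACHCCAYASGCTGAGTDGNTBCWWTGYAADGGCCWGCGCTWRG), then reverse for 5'→3'.

5'-GRWTCGCGWCCGGDAAYGTWWCBTNGDTGAGTCGSAYACCHCARSSTCAKG-3'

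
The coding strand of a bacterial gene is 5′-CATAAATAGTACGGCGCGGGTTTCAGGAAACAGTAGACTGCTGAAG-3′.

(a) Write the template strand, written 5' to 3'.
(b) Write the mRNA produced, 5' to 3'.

(a) The template strand is the reverse complement of the coding strand: complement GTATTTATCATGCCGCGCCCAAAGTCCTTTGTCATCTGACGACTTC, then reverse.
(b) mRNA matches the coding strand with T→U.

(a) 5′-CTTCAGCAGTCTACTGTTTCCTGAAACCCGCGCCGTACTATTTATG-3′
(b) 5'-CAUAAAUAGUACGGCGCGGGUUUCAGGAAACAGUAGACUGCUGAAG-3'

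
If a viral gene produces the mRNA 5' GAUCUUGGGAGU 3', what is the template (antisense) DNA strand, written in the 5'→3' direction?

Replace U with T to get the coding DNA strand: GATCTTGGGAGT. The template strand is its reverse complement (complement CTAGAACCCTCA, then reverse).

5'-ACTCCCAAGATC-3'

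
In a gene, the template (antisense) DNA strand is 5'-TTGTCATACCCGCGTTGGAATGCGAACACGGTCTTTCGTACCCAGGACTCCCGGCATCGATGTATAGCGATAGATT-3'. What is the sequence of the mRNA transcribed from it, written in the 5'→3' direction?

5′-AAUCUAUCGCUAUACAUCGAUGCCGGGAGUCCUGGGUACGAAAGACCGUGUUCGCAUUCCAACGCGGGUAUGACAA-3′

RNA polymerase reads the template 3'→5' and synthesizes mRNA 5'→3' by base-pairing (A→U, T→A, G↔C). The complement of the template is AACAGTATGGGCGCAACCTTACGCTTGTGCCAGAAAGCATGGGTCCTGAGGGCCGTAGCTACATATCGCTATCTAA; antiparallel, so 5'→3' the coding strand is AATCTATCGCTATACATCGATGCCGGGAGTCCTGGGTACGAAAGACCGTGTTCGCATTCCAACGCGGGTATGACAA. Replace T with U for the mRNA.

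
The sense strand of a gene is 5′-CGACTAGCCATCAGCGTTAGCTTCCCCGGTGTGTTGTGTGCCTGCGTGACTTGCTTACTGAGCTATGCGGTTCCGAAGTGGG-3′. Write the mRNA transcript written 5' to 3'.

5'-CGACUAGCCAUCAGCGUUAGCUUCCCCGGUGUGUUGUGUGCCUGCGUGACUUGCUUACUGAGCUAUGCGGUUCCGAAGUGGG-3'

mRNA has the coding-strand sequence with U in place of T.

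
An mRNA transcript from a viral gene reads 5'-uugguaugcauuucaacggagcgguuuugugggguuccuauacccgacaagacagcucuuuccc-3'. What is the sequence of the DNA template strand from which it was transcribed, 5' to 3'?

5′-GGGAAAGAGCTGTCTTGTCGGGTATAGGAACCCCACAAAACCGCTCCGTTGAAATGCATACCAA-3′

Replace U with T to get the coding DNA strand: TTGGTATGCATTTCAACGGAGCGGTTTTGTGGGGTTCCTATACCCGACAAGACAGCTCTTTCCC. The template strand is its reverse complement (complement AACCATACGTAAAGTTGCCTCGCCAAAACACCCCAAGGATATGGGCTGTTCTGTCGAGAAAGGG, then reverse).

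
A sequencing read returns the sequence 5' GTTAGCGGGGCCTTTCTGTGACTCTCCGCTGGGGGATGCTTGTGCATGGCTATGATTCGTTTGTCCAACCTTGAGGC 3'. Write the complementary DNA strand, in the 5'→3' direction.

The complement of GTTAGCGGGGCCTTTCTGTGACTCTCCGCTGGGGGATGCTTGTGCATGGCTATGATTCGTTTGTCCAACCTTGAGGC is CAATCGCCCCGGAAAGACACTGAGAGGCGACCCCCTACGAACACGTACCGATACTAAGCAAACAGGTTGGAACTCCG (A↔T, G↔C). DNA strands are antiparallel, so the complementary strand runs 3'→5'; reversing gives the 5'→3' form.

5'-GCCTCAAGGTTGGACAAACGAATCATAGCCATGCACAAGCATCCCCCAGCGGAGAGTCACAGAAAGGCCCCGCTAAC-3'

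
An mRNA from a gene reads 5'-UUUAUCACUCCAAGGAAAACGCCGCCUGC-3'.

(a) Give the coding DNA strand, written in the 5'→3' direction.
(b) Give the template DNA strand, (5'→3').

(a) The coding strand matches the mRNA with U→T.
(b) The template strand is the reverse complement of the coding strand.

(a) 5'-TTTATCACTCCAAGGAAAACGCCGCCTGC-3'
(b) 5'-GCAGGCGGCGTTTTCCTTGGAGTGATAAA-3'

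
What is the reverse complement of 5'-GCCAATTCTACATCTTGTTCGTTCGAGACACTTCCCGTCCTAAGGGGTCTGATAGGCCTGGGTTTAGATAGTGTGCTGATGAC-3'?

5'-GTCATCAGCACACTATCTAAACCCAGGCCTATCAGACCCCTTAGGACGGGAAGTGTCTCGAACGAACAAGATGTAGAATTGGC-3'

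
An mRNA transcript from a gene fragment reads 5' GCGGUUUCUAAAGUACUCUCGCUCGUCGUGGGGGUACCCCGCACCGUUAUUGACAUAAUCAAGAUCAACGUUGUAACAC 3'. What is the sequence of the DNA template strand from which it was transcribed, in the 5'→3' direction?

5'-GTGTTACAACGTTGATCTTGATTATGTCAATAACGGTGCGGGGTACCCCCACGACGAGCGAGAGTACTTTAGAAACCGC-3'

Replace U with T to get the coding DNA strand: GCGGTTTCTAAAGTACTCTCGCTCGTCGTGGGGGTACCCCGCACCGTTATTGACATAATCAAGATCAACGTTGTAACAC. The template strand is its reverse complement (complement CGCCAAAGATTTCATGAGAGCGAGCAGCACCCCCATGGGGCGTGGCAATAACTGTATTAGTTCTAGTTGCAACATTGTG, then reverse).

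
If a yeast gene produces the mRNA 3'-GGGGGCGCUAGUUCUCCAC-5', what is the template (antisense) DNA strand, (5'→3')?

Written 5'→3' the mRNA is CACCUCUUGAUCGCGGGGG, so the coding DNA strand is CACCTCTTGATCGCGGGGG. The template is its reverse complement.

5'-CCCCCGCGATCAAGAGGTG-3'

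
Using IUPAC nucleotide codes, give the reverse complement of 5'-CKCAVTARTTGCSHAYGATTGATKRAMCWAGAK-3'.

Standard pairs A↔T, G↔C; ambiguity codes pair R↔Y, M↔K, W↔W, S↔S, H↔D, V↔B. Complement (GMGTBATYAACGSDTRCTAACTAMYTKGWTCTM), then reverse for 5'→3'.

5'-MTCTWGKTYMATCAATCRTDSGCAAYTABTGMG-3'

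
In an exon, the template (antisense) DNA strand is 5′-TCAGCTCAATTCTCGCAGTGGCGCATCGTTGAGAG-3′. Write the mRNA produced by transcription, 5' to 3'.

5'-CUCUCAACGAUGCGCCACUGCGAGAAUUGAGCUGA-3'

RNA polymerase reads the template 3'→5' and synthesizes mRNA 5'→3' by base-pairing (A→U, T→A, G↔C). The complement of the template is AGTCGAGTTAAGAGCGTCACCGCGTAGCAACTCTC; antiparallel, so 5'→3' the coding strand is CTCTCAACGATGCGCCACTGCGAGAATTGAGCTGA. Replace T with U for the mRNA.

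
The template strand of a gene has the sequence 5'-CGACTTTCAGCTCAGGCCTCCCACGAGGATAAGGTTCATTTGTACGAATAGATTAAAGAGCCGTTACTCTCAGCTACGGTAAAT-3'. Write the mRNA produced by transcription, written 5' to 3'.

5'-AUUUACCGUAGCUGAGAGUAACGGCUCUUUAAUCUAUUCGUACAAAUGAACCUUAUCCUCGUGGGAGGCCUGAGCUGAAAGUCG-3'

RNA polymerase reads the template 3'→5' and synthesizes mRNA 5'→3' by base-pairing (A→U, T→A, G↔C). The complement of the template is GCTGAAAGTCGAGTCCGGAGGGTGCTCCTATTCCAAGTAAACATGCTTATCTAATTTCTCGGCAATGAGAGTCGATGCCATTTA; antiparallel, so 5'→3' the coding strand is ATTTACCGTAGCTGAGAGTAACGGCTCTTTAATCTATTCGTACAAATGAACCTTATCCTCGTGGGAGGCCTGAGCTGAAAGTCG. Replace T with U for the mRNA.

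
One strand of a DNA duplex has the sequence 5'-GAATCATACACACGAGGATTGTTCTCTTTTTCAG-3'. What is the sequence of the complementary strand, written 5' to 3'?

5'-CTGAAAAAGAGAACAATCCTCGTGTGTATGATTC-3'

The complement of GAATCATACACACGAGGATTGTTCTCTTTTTCAG is CTTAGTATGTGTGCTCCTAACAAGAGAAAAAGTC (A↔T, G↔C). DNA strands are antiparallel, so the complementary strand runs 3'→5'; reversing gives the 5'→3' form.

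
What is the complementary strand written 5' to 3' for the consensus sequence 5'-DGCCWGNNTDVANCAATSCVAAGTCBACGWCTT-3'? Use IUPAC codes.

5′-AAGWCGTVGACTTBGSATTGNTBHANNCWGGCH-3′

Standard pairs A↔T, G↔C; ambiguity codes pair W↔W, S↔S, B↔V, D↔H, N↔N. Complement (HCGGWCNNAHBTNGTTASGBTTCAGVTGCWGAA), then reverse for 5'→3'.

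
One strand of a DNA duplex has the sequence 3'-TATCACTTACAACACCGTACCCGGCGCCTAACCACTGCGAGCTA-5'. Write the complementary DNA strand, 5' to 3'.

5'-ATAGTGAATGTTGTGGCATGGGCCGCGGATTGGTGACGCTCGAT-3'

The strand is given 3'→5', so its complement runs 5'→3' in the same left-to-right order: pair each base A↔T, G↔C.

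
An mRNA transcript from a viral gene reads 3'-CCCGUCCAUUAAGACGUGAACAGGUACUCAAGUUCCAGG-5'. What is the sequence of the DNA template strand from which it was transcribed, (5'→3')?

5'-GGGCAGGTAATTCTGCACTTGTCCATGAGTTCAAGGTCC-3'

Written 5'→3' the mRNA is GGACCUUGAACUCAUGGACAAGUGCAGAAUUACCUGCCC, so the coding DNA strand is GGACCTTGAACTCATGGACAAGTGCAGAATTACCTGCCC. The template is its reverse complement.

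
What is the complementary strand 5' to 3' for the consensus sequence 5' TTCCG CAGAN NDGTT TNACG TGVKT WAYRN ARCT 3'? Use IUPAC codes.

5'-AGYTNYRTWAMBCACGTNAAACHNNTCTGCGGAA-3'

Standard pairs A↔T, G↔C; ambiguity codes pair R↔Y, K↔M, W↔W, D↔H, V↔B, N↔N. Complement (AAGGCGTCTNNHCAAANTGCACBMAWTRYNTYGA), then reverse for 5'→3'.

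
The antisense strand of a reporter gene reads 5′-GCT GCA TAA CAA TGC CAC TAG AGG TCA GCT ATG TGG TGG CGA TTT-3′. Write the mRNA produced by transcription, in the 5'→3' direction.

5'-AAAUCGCCACCACAUAGCUGACCUCUAGUGGCAUUGUUAUGCAGC-3'

The mRNA has the sequence of the coding strand (reverse complement of the template) with T→U. Reverse complement of GCTGCATAACAATGCCACTAGAGGTCAGCTATGTGGTGGCGATTT is AAATCGCCACCACATAGCTGACCTCTAGTGGCATTGTTATGCAGC; then T→U.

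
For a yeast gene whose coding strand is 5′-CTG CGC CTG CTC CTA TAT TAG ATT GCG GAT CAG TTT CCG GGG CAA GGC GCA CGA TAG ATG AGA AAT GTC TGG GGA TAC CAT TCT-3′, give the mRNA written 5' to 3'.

mRNA has the coding-strand sequence with U in place of T.

5'-CUGCGCCUGCUCCUAUAUUAGAUUGCGGAUCAGUUUCCGGGGCAAGGCGCACGAUAGAUGAGAAAUGUCUGGGGAUACCAUUCU-3'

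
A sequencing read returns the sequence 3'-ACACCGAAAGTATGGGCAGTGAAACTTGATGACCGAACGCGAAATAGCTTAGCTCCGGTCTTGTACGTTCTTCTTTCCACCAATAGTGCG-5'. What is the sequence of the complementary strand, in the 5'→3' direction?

5'-TGTGGCTTTCATACCCGTCACTTTGAACTACTGGCTTGCGCTTTATCGAATCGAGGCCAGAACATGCAAGAAGAAAGGTGGTTATCACGC-3'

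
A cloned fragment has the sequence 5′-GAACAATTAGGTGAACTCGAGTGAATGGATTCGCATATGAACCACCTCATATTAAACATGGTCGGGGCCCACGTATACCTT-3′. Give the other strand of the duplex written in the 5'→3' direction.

5'-AAGGTATACGTGGGCCCCGACCATGTTTAATATGAGGTGGTTCATATGCGAATCCATTCACTCGAGTTCACCTAATTGTTC-3'

Pairing A↔T and G↔C gives CTTGTTAATCCACTTGAGCTCACTTACCTAAGCGTATACTTGGTGGAGTATAATTTGTACCAGCCCCGGGTGCATATGGAA, running 3'→5'. Reverse for the 5'→3' convention.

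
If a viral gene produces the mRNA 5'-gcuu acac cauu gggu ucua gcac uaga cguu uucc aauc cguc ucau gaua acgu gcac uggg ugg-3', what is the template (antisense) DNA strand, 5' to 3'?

Replace U with T to get the coding DNA strand: GCTTACACCATTGGGTTCTAGCACTAGACGTTTTCCAATCCGTCTCATGATAACGTGCACTGGGTGG. The template strand is its reverse complement (complement CGAATGTGGTAACCCAAGATCGTGATCTGCAAAAGGTTAGGCAGAGTACTATTGCACGTGACCCACC, then reverse).

5'-CCACCCAGTGCACGTTATCATGAGACGGATTGGAAAACGTCTAGTGCTAGAACCCAATGGTGTAAGC-3'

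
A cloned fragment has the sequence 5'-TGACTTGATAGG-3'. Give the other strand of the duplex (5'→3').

5'-CCTATCAAGTCA-3'

Pairing A↔T and G↔C gives ACTGAACTATCC, running 3'→5'. Reverse for the 5'→3' convention.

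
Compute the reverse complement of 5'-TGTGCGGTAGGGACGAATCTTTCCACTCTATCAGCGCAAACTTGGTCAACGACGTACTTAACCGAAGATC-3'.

5'-GATCTTCGGTTAAGTACGTCGTTGACCAAGTTTGCGCTGATAGAGTGGAAAGATTCGTCCCTACCGCACA-3'

Complement each base (A↔T, G↔C): ACACGCCATCCCTGCTTAGAAAGGTGAGATAGTCGCGTTTGAACCAGTTGCTGCATGAATTGGCTTCTAG. Then reverse.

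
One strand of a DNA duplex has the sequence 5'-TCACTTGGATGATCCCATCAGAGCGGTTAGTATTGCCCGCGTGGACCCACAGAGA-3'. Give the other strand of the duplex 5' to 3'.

5'-TCTCTGTGGGTCCACGCGGGCAATACTAACCGCTCTGATGGGATCATCCAAGTGA-3'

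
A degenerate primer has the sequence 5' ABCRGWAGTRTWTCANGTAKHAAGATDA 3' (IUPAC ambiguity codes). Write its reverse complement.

5'-THATCTTDMTACNTGAWAYACTWCYGVT-3'

Standard pairs A↔T, G↔C; ambiguity codes pair R↔Y, K↔M, W↔W, B↔V, D↔H, N↔N. Complement (TVGYCWTCAYAWAGTNCATMDTTCTAHT), then reverse for 5'→3'.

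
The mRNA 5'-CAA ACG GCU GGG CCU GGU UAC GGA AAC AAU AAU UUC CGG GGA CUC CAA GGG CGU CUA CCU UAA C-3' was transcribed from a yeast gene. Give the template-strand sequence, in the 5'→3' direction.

Replace U with T to get the coding DNA strand: CAAACGGCTGGGCCTGGTTACGGAAACAATAATTTCCGGGGACTCCAAGGGCGTCTACCTTAAC. The template strand is its reverse complement (complement GTTTGCCGACCCGGACCAATGCCTTTGTTATTAAAGGCCCCTGAGGTTCCCGCAGATGGAATTG, then reverse).

5'-GTTAAGGTAGACGCCCTTGGAGTCCCCGGAAATTATTGTTTCCGTAACCAGGCCCAGCCGTTTG-3'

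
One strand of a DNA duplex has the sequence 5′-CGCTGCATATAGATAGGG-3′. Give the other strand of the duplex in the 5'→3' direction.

Pairing A↔T and G↔C gives GCGACGTATATCTATCCC, running 3'→5'. Reverse for the 5'→3' convention.

5'-CCCTATCTATATGCAGCG-3'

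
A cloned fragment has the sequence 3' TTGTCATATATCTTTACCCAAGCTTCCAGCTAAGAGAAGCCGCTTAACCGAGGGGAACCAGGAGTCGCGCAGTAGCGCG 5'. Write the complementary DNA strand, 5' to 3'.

5'-AACAGTATATAGAAATGGGTTCGAAGGTCGATTCTCTTCGGCGAATTGGCTCCCCTTGGTCCTCAGCGCGTCATCGCGC-3'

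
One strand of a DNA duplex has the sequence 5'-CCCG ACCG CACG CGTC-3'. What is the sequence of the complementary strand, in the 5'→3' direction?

The complement of CCCGACCGCACGCGTC is GGGCTGGCGTGCGCAG (A↔T, G↔C). DNA strands are antiparallel, so the complementary strand runs 3'→5'; reversing gives the 5'→3' form.

5′-GACGCGTGCGGTCGGG-3′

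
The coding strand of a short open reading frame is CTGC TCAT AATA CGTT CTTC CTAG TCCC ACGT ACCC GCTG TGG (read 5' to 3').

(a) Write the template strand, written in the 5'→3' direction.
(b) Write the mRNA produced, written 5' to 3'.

(a) 5'-CCACAGCGGGTACGTGGGACTAGGAAGAACGTATTATGAGCAG-3'
(b) 5'-CUGCUCAUAAUACGUUCUUCCUAGUCCCACGUACCCGCUGUGG-3'

(a) The template strand is the reverse complement of the coding strand: complement GACGAGTATTATGCAAGAAGGATCAGGGTGCATGGGCGACACC, then reverse.
(b) mRNA matches the coding strand with T→U.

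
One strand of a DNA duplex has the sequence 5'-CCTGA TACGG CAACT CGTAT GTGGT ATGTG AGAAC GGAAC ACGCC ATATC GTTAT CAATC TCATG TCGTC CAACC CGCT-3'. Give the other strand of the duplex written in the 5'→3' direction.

5′-AGCGGGTTGGACGACATGAGATTGATAACGATATGGCGTGTTCCGTTCTCACATACCACATACGAGTTGCCGTATCAGG-3′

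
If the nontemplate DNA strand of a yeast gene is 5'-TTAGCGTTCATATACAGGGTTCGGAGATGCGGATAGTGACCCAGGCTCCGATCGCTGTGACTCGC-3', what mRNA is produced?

5′-UUAGCGUUCAUAUACAGGGUUCGGAGAUGCGGAUAGUGACCCAGGCUCCGAUCGCUGUGACUCGC-3′

The mRNA is synthesized from the template strand, so it matches the coding strand with T replaced by U.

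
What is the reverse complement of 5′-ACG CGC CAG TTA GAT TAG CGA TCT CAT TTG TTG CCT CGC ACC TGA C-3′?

5'-GTCAGGTGCGAGGCAACAAATGAGATCGCTAATCTAACTGGCGCGT-3'

Reading the sequence 3'→5' and pairing each base (A↔T, G↔C) gives the reverse complement directly.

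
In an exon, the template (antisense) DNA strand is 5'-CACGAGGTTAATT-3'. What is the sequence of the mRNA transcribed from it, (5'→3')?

5'-AAUUAACCUCGUG-3'

RNA polymerase reads the template 3'→5' and synthesizes mRNA 5'→3' by base-pairing (A→U, T→A, G↔C). The complement of the template is GTGCTCCAATTAA; antiparallel, so 5'→3' the coding strand is AATTAACCTCGTG. Replace T with U for the mRNA.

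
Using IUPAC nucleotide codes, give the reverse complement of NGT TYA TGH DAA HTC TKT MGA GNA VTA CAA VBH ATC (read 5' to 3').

5'-GATDVBTTGTABTNCTCKAMAGADTTHDCATRAACN-3'

Standard pairs A↔T, G↔C; ambiguity codes pair Y↔R, M↔K, B↔V, D↔H, N↔N. Complement (NCAARTACDHTTDAGAMAKCTCNTBATGTTBVDTAG), then reverse for 5'→3'.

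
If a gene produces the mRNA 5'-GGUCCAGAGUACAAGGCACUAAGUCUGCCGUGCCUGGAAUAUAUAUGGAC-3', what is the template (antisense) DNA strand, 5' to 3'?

5'-GTCCATATATATTCCAGGCACGGCAGACTTAGTGCCTTGTACTCTGGACC-3'

Replace U with T to get the coding DNA strand: GGTCCAGAGTACAAGGCACTAAGTCTGCCGTGCCTGGAATATATATGGAC. The template strand is its reverse complement (complement CCAGGTCTCATGTTCCGTGATTCAGACGGCACGGACCTTATATATACCTG, then reverse).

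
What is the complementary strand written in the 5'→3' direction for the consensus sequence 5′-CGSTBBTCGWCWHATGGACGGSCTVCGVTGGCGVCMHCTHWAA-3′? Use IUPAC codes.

Standard pairs A↔T, G↔C; ambiguity codes pair M↔K, W↔W, S↔S, B↔V, H↔D. Complement (GCSAVVAGCWGWDTACCTGCCSGABGCBACCGCBGKDGADWTT), then reverse for 5'→3'.

5'-TTWDAGDKGBCGCCABCGBAGSCCGTCCATDWGWCGAVVASCG-3'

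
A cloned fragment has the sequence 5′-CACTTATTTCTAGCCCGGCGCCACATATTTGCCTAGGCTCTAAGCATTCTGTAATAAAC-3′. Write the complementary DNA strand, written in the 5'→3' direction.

5'-GTTTATTACAGAATGCTTAGAGCCTAGGCAAATATGTGGCGCCGGGCTAGAAATAAGTG-3'

The complement of CACTTATTTCTAGCCCGGCGCCACATATTTGCCTAGGCTCTAAGCATTCTGTAATAAAC is GTGAATAAAGATCGGGCCGCGGTGTATAAACGGATCCGAGATTCGTAAGACATTATTTG (A↔T, G↔C). DNA strands are antiparallel, so the complementary strand runs 3'→5'; reversing gives the 5'→3' form.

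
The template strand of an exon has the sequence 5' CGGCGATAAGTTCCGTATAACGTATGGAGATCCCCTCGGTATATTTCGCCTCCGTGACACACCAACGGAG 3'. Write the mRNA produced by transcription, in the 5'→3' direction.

5'-CUCCGUUGGUGUGUCACGGAGGCGAAAUAUACCGAGGGGAUCUCCAUACGUUAUACGGAACUUAUCGCCG-3'

RNA polymerase reads the template 3'→5' and synthesizes mRNA 5'→3' by base-pairing (A→U, T→A, G↔C). The complement of the template is GCCGCTATTCAAGGCATATTGCATACCTCTAGGGGAGCCATATAAAGCGGAGGCACTGTGTGGTTGCCTC; antiparallel, so 5'→3' the coding strand is CTCCGTTGGTGTGTCACGGAGGCGAAATATACCGAGGGGATCTCCATACGTTATACGGAACTTATCGCCG. Replace T with U for the mRNA.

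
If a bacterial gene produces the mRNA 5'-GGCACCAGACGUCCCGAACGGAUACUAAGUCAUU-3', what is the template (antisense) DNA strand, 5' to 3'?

5′-AATGACTTAGTATCCGTTCGGGACGTCTGGTGCC-3′

Replace U with T to get the coding DNA strand: GGCACCAGACGTCCCGAACGGATACTAAGTCATT. The template strand is its reverse complement (complement CCGTGGTCTGCAGGGCTTGCCTATGATTCAGTAA, then reverse).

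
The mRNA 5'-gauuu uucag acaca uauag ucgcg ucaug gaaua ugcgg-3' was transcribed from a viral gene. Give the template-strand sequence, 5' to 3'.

5'-CCGCATATTCCATGACGCGACTATATGTGTCTGAAAAATC-3'

Replace U with T to get the coding DNA strand: GATTTTTCAGACACATATAGTCGCGTCATGGAATATGCGG. The template strand is its reverse complement (complement CTAAAAAGTCTGTGTATATCAGCGCAGTACCTTATACGCC, then reverse).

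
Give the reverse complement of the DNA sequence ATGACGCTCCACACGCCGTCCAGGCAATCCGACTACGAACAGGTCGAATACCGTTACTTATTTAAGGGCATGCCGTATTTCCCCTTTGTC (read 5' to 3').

5'-GACAAAGGGGAAATACGGCATGCCCTTAAATAAGTAACGGTATTCGACCTGTTCGTAGTCGGATTGCCTGGACGGCGTGTGGAGCGTCAT-3'

Reading the sequence 3'→5' and pairing each base (A↔T, G↔C) gives the reverse complement directly.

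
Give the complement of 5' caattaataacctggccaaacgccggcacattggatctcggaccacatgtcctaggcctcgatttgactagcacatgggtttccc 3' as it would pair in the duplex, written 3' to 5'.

Base-pairing A↔T, G↔C gives the complement. The complementary strand is antiparallel, so paired with a 5'→3' strand it runs 3'→5'.

3'-GTTAATTATTGGACCGGTTTGCGGCCGTGTAACCTAGAGCCTGGTGTACAGGATCCGGAGCTAAACTGATCGTGTACCCAAAGGG-5'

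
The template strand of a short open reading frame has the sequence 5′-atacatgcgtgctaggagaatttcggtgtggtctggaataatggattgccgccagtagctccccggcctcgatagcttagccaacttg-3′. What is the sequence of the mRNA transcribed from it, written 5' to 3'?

5′-CAAGUUGGCUAAGCUAUCGAGGCCGGGGAGCUACUGGCGGCAAUCCAUUAUUCCAGACCACACCGAAAUUCUCCUAGCACGCAUGUAU-3′

RNA polymerase reads the template 3'→5' and synthesizes mRNA 5'→3' by base-pairing (A→U, T→A, G↔C). The complement of the template is TATGTACGCACGATCCTCTTAAAGCCACACCAGACCTTATTACCTAACGGCGGTCATCGAGGGGCCGGAGCTATCGAATCGGTTGAAC; antiparallel, so 5'→3' the coding strand is CAAGTTGGCTAAGCTATCGAGGCCGGGGAGCTACTGGCGGCAATCCATTATTCCAGACCACACCGAAATTCTCCTAGCACGCATGTAT. Replace T with U for the mRNA.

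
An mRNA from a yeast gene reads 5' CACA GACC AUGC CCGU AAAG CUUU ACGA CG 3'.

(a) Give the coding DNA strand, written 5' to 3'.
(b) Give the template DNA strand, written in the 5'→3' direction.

(a) 5'-CACAGACCATGCCCGTAAAGCTTTACGACG-3'
(b) 5'-CGTCGTAAAGCTTTACGGGCATGGTCTGTG-3'

(a) The coding strand matches the mRNA with U→T.
(b) The template strand is the reverse complement of the coding strand.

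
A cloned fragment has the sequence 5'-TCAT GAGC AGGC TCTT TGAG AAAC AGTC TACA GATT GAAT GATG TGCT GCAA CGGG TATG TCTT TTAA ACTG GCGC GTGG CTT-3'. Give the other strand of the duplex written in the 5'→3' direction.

5′-AAGCCACGCGCCAGTTTAAAAGACATACCCGTTGCAGCACATCATTCAATCTGTAGACTGTTTCTCAAAGAGCCTGCTCATGA-3′

The complement of TCATGAGCAGGCTCTTTGAGAAACAGTCTACAGATTGAATGATGTGCTGCAACGGGTATGTCTTTTAAACTGGCGCGTGGCTT is AGTACTCGTCCGAGAAACTCTTTGTCAGATGTCTAACTTACTACACGACGTTGCCCATACAGAAAATTTGACCGCGCACCGAA (A↔T, G↔C). DNA strands are antiparallel, so the complementary strand runs 3'→5'; reversing gives the 5'→3' form.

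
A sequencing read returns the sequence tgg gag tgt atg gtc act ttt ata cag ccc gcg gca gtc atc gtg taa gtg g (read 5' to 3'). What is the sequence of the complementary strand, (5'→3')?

The complement of TGGGAGTGTATGGTCACTTTTATACAGCCCGCGGCAGTCATCGTGTAAGTGG is ACCCTCACATACCAGTGAAAATATGTCGGGCGCCGTCAGTAGCACATTCACC (A↔T, G↔C). DNA strands are antiparallel, so the complementary strand runs 3'→5'; reversing gives the 5'→3' form.

5'-CCACTTACACGATGACTGCCGCGGGCTGTATAAAAGTGACCATACACTCCCA-3'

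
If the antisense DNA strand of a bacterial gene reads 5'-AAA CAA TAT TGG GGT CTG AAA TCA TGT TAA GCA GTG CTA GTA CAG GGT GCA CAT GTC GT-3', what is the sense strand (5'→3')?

The coding strand is complementary and antiparallel to the template: take the complement (A↔T, G↔C) and reverse.

5'-ACGACATGTGCACCCTGTACTAGCACTGCTTAACATGATTTCAGACCCCAATATTGTTT-3'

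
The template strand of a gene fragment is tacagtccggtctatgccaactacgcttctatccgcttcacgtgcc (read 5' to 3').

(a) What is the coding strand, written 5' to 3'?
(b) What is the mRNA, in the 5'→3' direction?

(a) 5'-GGCACGTGAAGCGGATAGAAGCGTAGTTGGCATAGACCGGACTGTA-3'
(b) 5'-GGCACGUGAAGCGGAUAGAAGCGUAGUUGGCAUAGACCGGACUGUA-3'

(a) The coding strand is the reverse complement of the template: complement ATGTCAGGCCAGATACGGTTGATGCGAAGATAGGCGAAGTGCACGG, then reverse.
(b) mRNA has the coding-strand sequence with T→U.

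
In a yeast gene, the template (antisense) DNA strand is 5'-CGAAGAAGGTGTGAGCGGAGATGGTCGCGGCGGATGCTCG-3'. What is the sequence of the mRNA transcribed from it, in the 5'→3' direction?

RNA polymerase reads the template 3'→5' and synthesizes mRNA 5'→3' by base-pairing (A→U, T→A, G↔C). The complement of the template is GCTTCTTCCACACTCGCCTCTACCAGCGCCGCCTACGAGC; antiparallel, so 5'→3' the coding strand is CGAGCATCCGCCGCGACCATCTCCGCTCACACCTTCTTCG. Replace T with U for the mRNA.

5'-CGAGCAUCCGCCGCGACCAUCUCCGCUCACACCUUCUUCG-3'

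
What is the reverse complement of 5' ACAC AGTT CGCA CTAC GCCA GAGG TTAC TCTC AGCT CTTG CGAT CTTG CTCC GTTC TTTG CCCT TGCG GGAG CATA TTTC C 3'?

5'-GGAAATATGCTCCCGCAAGGGCAAAGAACGGAGCAAGATCGCAAGAGCTGAGAGTAACCTCTGGCGTAGTGCGAACTGTGT-3'

Reading the sequence 3'→5' and pairing each base (A↔T, G↔C) gives the reverse complement directly.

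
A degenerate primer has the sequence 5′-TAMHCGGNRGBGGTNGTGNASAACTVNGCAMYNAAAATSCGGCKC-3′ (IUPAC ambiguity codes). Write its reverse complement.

5'-GMGCCGSATTTTNRKTGCNBAGTTSTNCACNACCVCYNCCGDKTA-3'

Standard pairs A↔T, G↔C; ambiguity codes pair R↔Y, M↔K, S↔S, B↔V, H↔D, N↔N. Complement (ATKDGCCNYCVCCANCACNTSTTGABNCGTKRNTTTTASGCCGMG), then reverse for 5'→3'.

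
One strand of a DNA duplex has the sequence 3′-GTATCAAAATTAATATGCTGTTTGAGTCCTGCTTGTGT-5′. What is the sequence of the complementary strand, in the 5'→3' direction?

The strand is given 3'→5', so its complement runs 5'→3' in the same left-to-right order: pair each base A↔T, G↔C.

5'-CATAGTTTTAATTATACGACAAACTCAGGACGAACACA-3'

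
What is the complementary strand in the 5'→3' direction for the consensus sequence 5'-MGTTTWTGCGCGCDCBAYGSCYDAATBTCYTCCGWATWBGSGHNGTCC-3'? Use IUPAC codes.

5′-GGACNDCSCVWATWCGGARGAVATTHRGSCRTVGHGCGCGCAWAAACK-3′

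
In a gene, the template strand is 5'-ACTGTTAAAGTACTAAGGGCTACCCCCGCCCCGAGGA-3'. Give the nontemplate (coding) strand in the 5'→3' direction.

The coding strand is complementary and antiparallel to the template: take the complement (A↔T, G↔C) and reverse.

5'-TCCTCGGGGCGGGGGTAGCCCTTAGTACTTTAACAGT-3'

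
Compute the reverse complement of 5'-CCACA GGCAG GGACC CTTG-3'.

5′-CAAGGGTCCCTGCCTGTGG-3′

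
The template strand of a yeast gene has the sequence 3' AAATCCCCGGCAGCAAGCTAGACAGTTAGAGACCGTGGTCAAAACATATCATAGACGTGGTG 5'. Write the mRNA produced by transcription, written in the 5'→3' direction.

5'-UUUAGGGGCCGUCGUUCGAUCUGUCAAUCUCUGGCACCAGUUUUGUAUAGUAUCUGCACCAC-3'

Reading the template 3'→5' as shown, RNA polymerase pairs each base (A→U, T→A, G↔C) to build mRNA 5'→3' directly.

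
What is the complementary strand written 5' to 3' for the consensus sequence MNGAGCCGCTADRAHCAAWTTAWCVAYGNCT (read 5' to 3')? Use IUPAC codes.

5′-AGNCRTBGWTAAWTTGDTYHTAGCGGCTCNK-3′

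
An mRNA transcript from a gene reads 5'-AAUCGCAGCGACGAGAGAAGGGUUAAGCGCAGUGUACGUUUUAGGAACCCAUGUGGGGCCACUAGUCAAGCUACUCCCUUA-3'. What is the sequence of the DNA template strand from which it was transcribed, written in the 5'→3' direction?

Replace U with T to get the coding DNA strand: AATCGCAGCGACGAGAGAAGGGTTAAGCGCAGTGTACGTTTTAGGAACCCATGTGGGGCCACTAGTCAAGCTACTCCCTTA. The template strand is its reverse complement (complement TTAGCGTCGCTGCTCTCTTCCCAATTCGCGTCACATGCAAAATCCTTGGGTACACCCCGGTGATCAGTTCGATGAGGGAAT, then reverse).

5′-TAAGGGAGTAGCTTGACTAGTGGCCCCACATGGGTTCCTAAAACGTACACTGCGCTTAACCCTTCTCTCGTCGCTGCGATT-3′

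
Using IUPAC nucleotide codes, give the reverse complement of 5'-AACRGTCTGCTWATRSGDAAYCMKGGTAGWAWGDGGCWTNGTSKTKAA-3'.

Standard pairs A↔T, G↔C; ambiguity codes pair R↔Y, M↔K, W↔W, S↔S, D↔H, N↔N. Complement (TTGYCAGACGAWTAYSCHTTRGKMCCATCWTWCHCCGWANCASMAMTT), then reverse for 5'→3'.

5′-TTMAMSACNAWGCCHCWTWCTACCMKGRTTHCSYATWAGCAGACYGTT-3′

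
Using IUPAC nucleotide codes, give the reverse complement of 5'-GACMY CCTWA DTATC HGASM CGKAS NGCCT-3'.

5'-AGGCNSTMCGKSTCDGATAHTWAGGRKGTC-3'

Standard pairs A↔T, G↔C; ambiguity codes pair Y↔R, M↔K, W↔W, S↔S, D↔H, N↔N. Complement (CTGKRGGAWTHATAGDCTSKGCMTSNCGGA), then reverse for 5'→3'.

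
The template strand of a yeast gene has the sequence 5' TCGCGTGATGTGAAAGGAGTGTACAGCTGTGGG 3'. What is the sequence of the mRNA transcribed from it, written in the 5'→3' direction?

5'-CCCACAGCUGUACACUCCUUUCACAUCACGCGA-3'

The mRNA has the sequence of the coding strand (reverse complement of the template) with T→U. Reverse complement of TCGCGTGATGTGAAAGGAGTGTACAGCTGTGGG is CCCACAGCTGTACACTCCTTTCACATCACGCGA; then T→U.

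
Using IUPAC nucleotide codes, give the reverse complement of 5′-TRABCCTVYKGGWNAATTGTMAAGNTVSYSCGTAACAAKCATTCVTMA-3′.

5'-TKABGAATGMTTGTTACGSRSBANCTTKACAATTNWCCMRBAGGVTYA-3'

Standard pairs A↔T, G↔C; ambiguity codes pair R↔Y, M↔K, W↔W, S↔S, B↔V, N↔N. Complement (AYTVGGABRMCCWNTTAACAKTTCNABSRSGCATTGTTMGTAAGBAKT), then reverse for 5'→3'.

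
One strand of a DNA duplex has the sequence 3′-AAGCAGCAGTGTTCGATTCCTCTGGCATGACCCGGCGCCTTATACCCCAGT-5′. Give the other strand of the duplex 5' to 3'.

5'-TTCGTCGTCACAAGCTAAGGAGACCGTACTGGGCCGCGGAATATGGGGTCA-3'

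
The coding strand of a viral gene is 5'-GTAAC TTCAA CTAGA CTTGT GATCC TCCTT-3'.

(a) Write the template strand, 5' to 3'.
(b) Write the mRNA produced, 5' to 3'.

(a) 5′-AAGGAGGATCACAAGTCTAGTTGAAGTTAC-3′
(b) 5'-GUAACUUCAACUAGACUUGUGAUCCUCCUU-3'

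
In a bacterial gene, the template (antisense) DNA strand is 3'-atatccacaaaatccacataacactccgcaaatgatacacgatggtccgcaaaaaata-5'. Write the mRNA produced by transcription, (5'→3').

5'-UAUAGGUGUUUUAGGUGUAUUGUGAGGCGUUUACUAUGUGCUACCAGGCGUUUUUUAU-3'

Reading the template 3'→5' as shown, RNA polymerase pairs each base (A→U, T→A, G↔C) to build mRNA 5'→3' directly.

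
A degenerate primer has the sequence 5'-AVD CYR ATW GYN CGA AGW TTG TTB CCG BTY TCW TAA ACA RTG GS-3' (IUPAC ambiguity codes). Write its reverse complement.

5'-SCCAYTGTTTAWGARAVCGGVAACAAWCTTCGNRCWATYRGHBT-3'

Standard pairs A↔T, G↔C; ambiguity codes pair R↔Y, W↔W, S↔S, B↔V, D↔H, N↔N. Complement (TBHGRYTAWCRNGCTTCWAACAAVGGCVARAGWATTTGTYACCS), then reverse for 5'→3'.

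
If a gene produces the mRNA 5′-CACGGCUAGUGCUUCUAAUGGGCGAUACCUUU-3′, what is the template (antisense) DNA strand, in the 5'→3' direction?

5'-AAAGGTATCGCCCATTAGAAGCACTAGCCGTG-3'

Replace U with T to get the coding DNA strand: CACGGCTAGTGCTTCTAATGGGCGATACCTTT. The template strand is its reverse complement (complement GTGCCGATCACGAAGATTACCCGCTATGGAAA, then reverse).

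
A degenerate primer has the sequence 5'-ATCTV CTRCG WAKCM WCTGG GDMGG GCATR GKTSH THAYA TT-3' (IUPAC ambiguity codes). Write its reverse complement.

Standard pairs A↔T, G↔C; ambiguity codes pair R↔Y, M↔K, W↔W, S↔S, D↔H, V↔B. Complement (TAGABGAYGCWTMGKWGACCCHKCCCGTAYCMASDADTRTAA), then reverse for 5'→3'.

5'-AATRTDADSAMCYATGCCCKHCCCAGWKGMTWCGYAGBAGAT-3'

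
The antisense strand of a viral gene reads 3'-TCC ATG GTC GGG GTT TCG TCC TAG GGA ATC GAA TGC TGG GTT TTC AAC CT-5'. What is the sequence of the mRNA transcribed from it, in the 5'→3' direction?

Reading the template 3'→5' as shown, RNA polymerase pairs each base (A→U, T→A, G↔C) to build mRNA 5'→3' directly.

5'-AGGUACCAGCCCCAAAGCAGGAUCCCUUAGCUUACGACCCAAAAGUUGGA-3'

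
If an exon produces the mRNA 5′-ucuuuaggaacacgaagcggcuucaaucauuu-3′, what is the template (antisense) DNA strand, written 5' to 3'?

5'-AAATGATTGAAGCCGCTTCGTGTTCCTAAAGA-3'

Replace U with T to get the coding DNA strand: TCTTTAGGAACACGAAGCGGCTTCAATCATTT. The template strand is its reverse complement (complement AGAAATCCTTGTGCTTCGCCGAAGTTAGTAAA, then reverse).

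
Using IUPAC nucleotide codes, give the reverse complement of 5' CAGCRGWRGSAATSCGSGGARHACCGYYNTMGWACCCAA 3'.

Standard pairs A↔T, G↔C; ambiguity codes pair R↔Y, M↔K, W↔W, S↔S, H↔D, N↔N. Complement (GTCGYCWYCSTTASGCSCCTYDTGGCRRNAKCWTGGGTT), then reverse for 5'→3'.

5'-TTGGGTWCKANRRCGGTDYTCCSCGSATTSCYWCYGCTG-3'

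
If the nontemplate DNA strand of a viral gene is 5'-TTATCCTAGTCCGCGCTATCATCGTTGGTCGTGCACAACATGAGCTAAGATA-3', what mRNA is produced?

The mRNA is synthesized from the template strand, so it matches the coding strand with T replaced by U.

5'-UUAUCCUAGUCCGCGCUAUCAUCGUUGGUCGUGCACAACAUGAGCUAAGAUA-3'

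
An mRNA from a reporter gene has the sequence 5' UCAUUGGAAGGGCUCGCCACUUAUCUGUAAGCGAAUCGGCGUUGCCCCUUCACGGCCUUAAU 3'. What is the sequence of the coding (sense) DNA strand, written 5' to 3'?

The coding DNA strand has the same 5'→3' sequence as the mRNA with U replaced by T.

5'-TCATTGGAAGGGCTCGCCACTTATCTGTAAGCGAATCGGCGTTGCCCCTTCACGGCCTTAAT-3'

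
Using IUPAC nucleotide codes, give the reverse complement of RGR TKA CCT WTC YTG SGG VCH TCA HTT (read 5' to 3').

Standard pairs A↔T, G↔C; ambiguity codes pair R↔Y, K↔M, W↔W, S↔S, H↔D, V↔B. Complement (YCYAMTGGAWAGRACSCCBGDAGTDAA), then reverse for 5'→3'.

5'-AADTGADGBCCSCARGAWAGGTMAYCY-3'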